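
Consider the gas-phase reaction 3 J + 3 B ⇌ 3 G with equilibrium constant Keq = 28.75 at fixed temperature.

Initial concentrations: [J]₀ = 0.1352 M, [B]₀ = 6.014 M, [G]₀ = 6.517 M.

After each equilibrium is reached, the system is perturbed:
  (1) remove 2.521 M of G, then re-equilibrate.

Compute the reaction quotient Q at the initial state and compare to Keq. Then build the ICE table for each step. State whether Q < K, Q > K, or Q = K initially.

Q₀ = 514.9; Q > K (proceeds reverse)

Q₀ = 514.9 vs Keq = 28.75 ⇒ Q>K, reverse
Step 1:
                   J          B          G
  init        0.1352      6.014      6.517
  Δ            0.197      0.197     -0.197
  eq          0.3322      6.211       6.32
  solve Keq expr → x = -0.06565; check Q = 28.75
Then remove 2.521 M of G.
Step 2:
                   J          B          G
  init        0.3322      6.211      3.799
  Δ           -0.122     -0.122      0.122
  eq          0.2102      6.089      3.921
  solve Keq expr → x = 0.04065; check Q = 28.75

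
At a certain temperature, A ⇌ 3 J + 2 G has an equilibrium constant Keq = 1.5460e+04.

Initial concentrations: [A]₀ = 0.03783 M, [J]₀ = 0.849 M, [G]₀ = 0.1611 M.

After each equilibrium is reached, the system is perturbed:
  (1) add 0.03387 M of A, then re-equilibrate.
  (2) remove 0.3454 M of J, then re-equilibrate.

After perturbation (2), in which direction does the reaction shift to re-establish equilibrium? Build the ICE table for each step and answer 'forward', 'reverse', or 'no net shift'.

Direction: forward

Q₀ = 0.4198 vs Keq = 1.5460e+04 ⇒ Q<K, forward
Step 1:
                  A         J         G
  init      0.03783     0.849    0.1611
  Δ        -0.03783    0.1135   0.07565
  eq      3.2327e-06    0.9625    0.2368
  solve Keq expr → x = 0.03783; check Q = 1.5460e+04
Then add 0.03387 M of A.
Step 2:
                  A         J         G
  init      0.03387    0.9625    0.2368
  Δ        -0.03387    0.1016   0.06773
  eq      7.2251e-06     1.064    0.3045
  solve Keq expr → x = 0.03387; check Q = 1.5460e+04
Then remove 0.3454 M of J.
Step 3:
                  A         J         G
  init    7.2251e-06    0.7187    0.3045
  Δ       -4.9988e-06 1.4996e-05 9.9976e-06
  eq      2.2263e-06    0.7187    0.3045
  solve Keq expr → x = 4.9988e-06; check Q = 1.5460e+04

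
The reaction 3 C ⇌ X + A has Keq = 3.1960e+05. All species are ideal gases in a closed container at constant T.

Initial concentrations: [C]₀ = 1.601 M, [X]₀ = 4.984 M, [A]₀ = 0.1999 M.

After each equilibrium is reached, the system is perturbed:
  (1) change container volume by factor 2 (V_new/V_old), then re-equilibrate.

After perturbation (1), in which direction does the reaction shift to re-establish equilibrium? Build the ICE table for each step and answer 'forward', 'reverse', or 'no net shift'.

Direction: reverse

Q₀ = 0.2428 vs Keq = 3.1960e+05 ⇒ Q<K, forward
Step 1:
                   C          X          A
  init         1.601      4.984     0.1999
  Δ           -1.578     0.5259     0.5259
  eq         0.02322       5.51     0.7258
  solve Keq expr → x = 0.5259; check Q = 3.1960e+05
Then change container volume by factor 2 (V_new/V_old).
Step 2:
                   C          X          A
  init       0.01161      2.755     0.3629
  Δ         0.003002  -0.001001  -0.001001
  eq         0.01461      2.754     0.3619
  solve Keq expr → x = -0.001001; check Q = 3.1960e+05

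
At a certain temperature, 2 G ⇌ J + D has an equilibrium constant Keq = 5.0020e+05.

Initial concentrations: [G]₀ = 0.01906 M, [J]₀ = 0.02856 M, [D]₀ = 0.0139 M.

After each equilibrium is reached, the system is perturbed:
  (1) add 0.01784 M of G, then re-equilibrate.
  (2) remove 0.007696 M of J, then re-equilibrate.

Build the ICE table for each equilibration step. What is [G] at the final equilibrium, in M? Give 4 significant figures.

Q₀ = 1.093 vs Keq = 5.0020e+05 ⇒ Q<K, forward
Step 1:
                  G         J         D
  Initial   0.01906   0.02856    0.0139
  Change   -0.01902  0.009509  0.009509
  Equil   4.2209e-05   0.03807   0.02341
  solve Keq expr → x = 0.009509; check Q = 5.0020e+05
Then add 0.01784 M of G.
Step 2:
                  G         J         D
  Initial   0.01788   0.03807   0.02341
  Change   -0.01783  0.008914  0.008914
  Equil   5.5100e-05   0.04698   0.03232
  solve Keq expr → x = 0.008914; check Q = 5.0020e+05
Then remove 0.007696 M of J.
Step 3:
                  G         J         D
  Initial 5.5100e-05   0.03929   0.03232
  Change  -4.7112e-06 2.3556e-06 2.3556e-06
  Equil   5.0388e-05   0.03929   0.03232
  solve Keq expr → x = 2.3556e-06; check Q = 5.0020e+05

[G]_eq = 5.0388e-05 M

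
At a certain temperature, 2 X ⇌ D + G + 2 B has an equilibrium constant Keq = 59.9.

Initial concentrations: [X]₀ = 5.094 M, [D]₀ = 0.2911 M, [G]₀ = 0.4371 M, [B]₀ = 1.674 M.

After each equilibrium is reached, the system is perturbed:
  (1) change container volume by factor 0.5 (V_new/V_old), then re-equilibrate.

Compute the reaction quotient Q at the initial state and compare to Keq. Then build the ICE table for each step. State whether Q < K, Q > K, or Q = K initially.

Q₀ = 0.01374; Q < K (proceeds forward)

Q₀ = 0.01374 vs Keq = 59.9 ⇒ Q<K, forward
Step 1:
                    X           D           G           B
  init          5.094      0.2911      0.4371       1.674
  Δ            -3.612       1.806       1.806       3.612
  eq            1.482       2.097       2.243       5.286
  solve Keq expr → x = 1.806; check Q = 59.9
Then change container volume by factor 0.5 (V_new/V_old).
Step 2:
                    X           D           G           B
  init          2.963       4.195       4.487       10.57
  Δ             1.375     -0.6875     -0.6875      -1.375
  eq            4.338       3.507       3.799       9.198
  solve Keq expr → x = -0.6875; check Q = 59.9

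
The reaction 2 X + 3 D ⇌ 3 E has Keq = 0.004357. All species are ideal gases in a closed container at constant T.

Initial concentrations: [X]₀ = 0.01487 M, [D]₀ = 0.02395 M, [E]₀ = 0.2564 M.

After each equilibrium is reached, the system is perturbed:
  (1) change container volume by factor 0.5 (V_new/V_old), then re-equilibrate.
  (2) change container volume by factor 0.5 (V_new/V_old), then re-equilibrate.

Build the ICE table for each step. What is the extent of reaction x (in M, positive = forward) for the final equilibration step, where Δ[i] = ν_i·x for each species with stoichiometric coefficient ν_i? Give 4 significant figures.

x = 0.01347 M

Q₀ = 5.5490e+06 vs Keq = 0.004357 ⇒ Q>K, reverse
Step 1:
                    X           D           E
  init        0.01487     0.02395      0.2564
  Δ            0.1618      0.2427     -0.2427
  eq           0.1767      0.2666     0.01371
  solve Keq expr → x = -0.0809; check Q = 0.004357
Then change container volume by factor 0.5 (V_new/V_old).
Step 2:
                    X           D           E
  init         0.3533      0.5333     0.02742
  Δ          -0.00946    -0.01419     0.01419
  eq           0.3439      0.5191     0.04161
  solve Keq expr → x = 0.00473; check Q = 0.004357
Then change container volume by factor 0.5 (V_new/V_old).
Step 3:
                    X           D           E
  init         0.6877       1.038     0.08323
  Δ          -0.02694    -0.04041     0.04041
  eq           0.6608      0.9978      0.1236
  solve Keq expr → x = 0.01347; check Q = 0.004357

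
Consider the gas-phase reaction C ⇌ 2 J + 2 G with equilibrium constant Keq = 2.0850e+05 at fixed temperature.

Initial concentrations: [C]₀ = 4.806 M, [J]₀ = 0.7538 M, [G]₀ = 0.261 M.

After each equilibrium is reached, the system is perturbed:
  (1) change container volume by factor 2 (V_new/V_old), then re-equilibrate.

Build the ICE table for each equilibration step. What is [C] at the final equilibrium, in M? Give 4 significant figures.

[C]_eq = 0.003124 M

Q₀ = 0.008054 vs Keq = 2.0850e+05 ⇒ Q<K, forward
Step 1:
                    C           J           G
  init          4.806      0.7538       0.261
  Δ            -4.758       9.515       9.515
  eq          0.04834       10.27       9.776
  solve Keq expr → x = 4.758; check Q = 2.0850e+05
Then change container volume by factor 2 (V_new/V_old).
Step 2:
                    C           J           G
  init        0.02417       5.135       4.888
  Δ          -0.02105     0.04209     0.04209
  eq         0.003124       5.177        4.93
  solve Keq expr → x = 0.02105; check Q = 2.0850e+05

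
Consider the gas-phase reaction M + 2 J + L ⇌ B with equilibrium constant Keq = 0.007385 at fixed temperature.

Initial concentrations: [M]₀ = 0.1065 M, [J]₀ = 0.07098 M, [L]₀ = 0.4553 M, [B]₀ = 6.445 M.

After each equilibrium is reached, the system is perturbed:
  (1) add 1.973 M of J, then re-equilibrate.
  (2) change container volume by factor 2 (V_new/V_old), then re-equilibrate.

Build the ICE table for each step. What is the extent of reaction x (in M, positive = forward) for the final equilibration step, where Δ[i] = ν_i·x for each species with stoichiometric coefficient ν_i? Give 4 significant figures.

x = -0.7805 M

Q₀ = 2.6382e+04 vs Keq = 0.007385 ⇒ Q>K, reverse
Step 1:
                  M         J         L         B
  init       0.1065   0.07098    0.4553     6.445
  Δ           3.107     6.213     3.107    -3.107
  eq          3.213     6.284     3.562     3.338
  solve Keq expr → x = -3.107; check Q = 0.007385
Then add 1.973 M of J.
Step 2:
                  M         J         L         B
  init        3.213     8.257     3.562     3.338
  Δ         -0.3844   -0.7688   -0.3844    0.3844
  eq          2.829     7.489     3.178     3.723
  solve Keq expr → x = 0.3844; check Q = 0.007385
Then change container volume by factor 2 (V_new/V_old).
Step 3:
                  M         J         L         B
  init        1.414     3.744     1.589     1.861
  Δ          0.7805     1.561    0.7805   -0.7805
  eq          2.195     5.305     2.369     1.081
  solve Keq expr → x = -0.7805; check Q = 0.007385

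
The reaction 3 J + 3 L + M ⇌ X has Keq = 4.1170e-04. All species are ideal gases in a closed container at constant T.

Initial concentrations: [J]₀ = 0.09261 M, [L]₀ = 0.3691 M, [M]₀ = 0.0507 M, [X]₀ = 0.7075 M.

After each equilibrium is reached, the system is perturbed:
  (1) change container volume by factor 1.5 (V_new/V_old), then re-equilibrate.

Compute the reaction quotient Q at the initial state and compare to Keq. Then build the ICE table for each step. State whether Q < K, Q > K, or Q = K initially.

Q₀ = 3.4939e+05 vs Keq = 4.1170e-04 ⇒ Q>K, reverse
Step 1:
                   J          L          M          X
  init       0.09261     0.3691     0.0507     0.7075
  Δ            2.011      2.011     0.6703    -0.6703
  eq           2.103       2.38      0.721    0.03723
  solve Keq expr → x = -0.6703; check Q = 4.1170e-04
Then change container volume by factor 1.5 (V_new/V_old).
Step 2:
                   J          L          M          X
  init         1.402      1.587     0.4806    0.02482
  Δ          0.06561    0.06561    0.02187   -0.02187
  eq           1.468      1.652     0.5025   0.002951
  solve Keq expr → x = -0.02187; check Q = 4.1170e-04

Q₀ = 3.4939e+05; Q > K (proceeds reverse)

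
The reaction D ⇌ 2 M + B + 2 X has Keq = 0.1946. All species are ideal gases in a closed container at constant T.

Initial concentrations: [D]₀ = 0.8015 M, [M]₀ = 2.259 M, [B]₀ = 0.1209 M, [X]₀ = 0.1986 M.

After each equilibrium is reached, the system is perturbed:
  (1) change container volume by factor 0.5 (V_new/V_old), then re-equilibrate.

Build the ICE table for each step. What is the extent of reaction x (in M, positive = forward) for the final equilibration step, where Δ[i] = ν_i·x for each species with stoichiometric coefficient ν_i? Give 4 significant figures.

Q₀ = 0.03036 vs Keq = 0.1946 ⇒ Q<K, forward
Step 1:
                    D           M           B           X
  init         0.8015       2.259      0.1209      0.1986
  Δ          -0.07618      0.1524     0.07618      0.1524
  eq           0.7253       2.411      0.1971       0.351
  solve Keq expr → x = 0.07618; check Q = 0.1946
Then change container volume by factor 0.5 (V_new/V_old).
Step 2:
                    D           M           B           X
  init          1.451       4.823      0.3942      0.7019
  Δ            0.2037     -0.4074     -0.2037     -0.4074
  eq            1.654       4.415      0.1904      0.2945
  solve Keq expr → x = -0.2037; check Q = 0.1946

x = -0.2037 M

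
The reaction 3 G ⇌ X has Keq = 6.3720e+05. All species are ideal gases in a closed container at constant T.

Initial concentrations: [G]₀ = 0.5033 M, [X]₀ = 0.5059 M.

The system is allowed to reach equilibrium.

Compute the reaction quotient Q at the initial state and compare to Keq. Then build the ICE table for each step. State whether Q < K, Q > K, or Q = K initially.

Q₀ = 3.968; Q < K (proceeds forward)

Q₀ = 3.968 vs Keq = 6.3720e+05 ⇒ Q<K, forward
Step 1:
                   G          X
  init        0.5033     0.5059
  Δ          -0.4931     0.1644
  eq         0.01017     0.6703
  solve Keq expr → x = 0.1644; check Q = 6.3720e+05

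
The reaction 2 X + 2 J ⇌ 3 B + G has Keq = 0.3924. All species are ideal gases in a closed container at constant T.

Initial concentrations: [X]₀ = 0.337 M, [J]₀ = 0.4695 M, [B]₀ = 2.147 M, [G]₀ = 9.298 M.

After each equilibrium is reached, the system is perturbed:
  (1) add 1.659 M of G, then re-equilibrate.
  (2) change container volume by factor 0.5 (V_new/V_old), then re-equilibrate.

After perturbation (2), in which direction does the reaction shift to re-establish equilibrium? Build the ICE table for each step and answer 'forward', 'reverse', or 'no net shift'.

Q₀ = 3676 vs Keq = 0.3924 ⇒ Q>K, reverse
Step 1:
                   X          J          B          G
  Initial      0.337     0.4695      2.147      9.298
  Change       1.044      1.044     -1.567    -0.5222
  Equil        1.381      1.514     0.5804      8.776
  solve Keq expr → x = -0.5222; check Q = 0.3924
Then add 1.659 M of G.
Step 2:
                   X          J          B          G
  Initial      1.381      1.514     0.5804      10.43
  Change     0.01615    0.01615   -0.02423  -0.008075
  Equil        1.398       1.53     0.5562      10.43
  solve Keq expr → x = -0.008075; check Q = 0.3924
Then change container volume by factor 0.5 (V_new/V_old).
Step 3:
                   X          J          B          G
  Initial      2.795       3.06      1.112      20.85
  Change           0          0          0          0
  Equil        2.795       3.06      1.112      20.85
  solve Keq expr → x = 0; check Q = 0.3924

Direction: no net shift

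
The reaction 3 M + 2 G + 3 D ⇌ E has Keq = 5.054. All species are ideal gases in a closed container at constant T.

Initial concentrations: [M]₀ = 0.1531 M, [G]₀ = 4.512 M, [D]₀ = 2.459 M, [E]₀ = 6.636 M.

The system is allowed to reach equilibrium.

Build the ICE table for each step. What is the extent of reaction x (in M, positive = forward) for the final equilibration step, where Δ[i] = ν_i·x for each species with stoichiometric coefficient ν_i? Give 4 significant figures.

Q₀ = 6.109 vs Keq = 5.054 ⇒ Q>K, reverse
Step 1:
                    M           G           D           E
  I            0.1531       4.512       2.459       6.636
  C          0.009206    0.006138    0.009206   -0.003069
  E            0.1623       4.518       2.468       6.633
  solve Keq expr → x = -0.003069; check Q = 5.054

x = -0.003069 M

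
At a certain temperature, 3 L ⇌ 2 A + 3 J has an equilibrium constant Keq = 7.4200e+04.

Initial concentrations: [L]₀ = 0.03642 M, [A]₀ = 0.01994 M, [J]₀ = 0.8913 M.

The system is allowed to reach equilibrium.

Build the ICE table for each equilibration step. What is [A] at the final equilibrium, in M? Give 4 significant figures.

[A]_eq = 0.04243 M

Q₀ = 5.828 vs Keq = 7.4200e+04 ⇒ Q<K, forward
Step 1:
                   L          A          J
  I          0.03642    0.01994     0.8913
  C         -0.03374    0.02249    0.03374
  E         0.002678    0.04243      0.925
  solve Keq expr → x = 0.01125; check Q = 7.4200e+04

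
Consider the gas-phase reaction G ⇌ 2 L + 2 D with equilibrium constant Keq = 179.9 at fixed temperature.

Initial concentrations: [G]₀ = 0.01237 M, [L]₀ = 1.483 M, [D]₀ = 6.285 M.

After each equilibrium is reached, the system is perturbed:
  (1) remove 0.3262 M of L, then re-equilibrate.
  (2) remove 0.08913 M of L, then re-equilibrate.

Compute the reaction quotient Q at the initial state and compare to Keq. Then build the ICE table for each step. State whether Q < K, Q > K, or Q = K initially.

Q₀ = 7023; Q > K (proceeds reverse)

Q₀ = 7023 vs Keq = 179.9 ⇒ Q>K, reverse
Step 1:
                    G           L           D
  Initial     0.01237       1.483       6.285
  Change       0.2068     -0.4136     -0.4136
  Equil        0.2192       1.069       5.871
  solve Keq expr → x = -0.2068; check Q = 179.9
Then remove 0.3262 M of L.
Step 2:
                    G           L           D
  Initial      0.2192      0.7432       5.871
  Change     -0.06583      0.1317      0.1317
  Equil        0.1533      0.8749       6.003
  solve Keq expr → x = 0.06583; check Q = 179.9
Then remove 0.08913 M of L.
Step 3:
                    G           L           D
  Initial      0.1533      0.7858       6.003
  Change     -0.01711     0.03421     0.03421
  Equil        0.1362        0.82       6.037
  solve Keq expr → x = 0.01711; check Q = 179.9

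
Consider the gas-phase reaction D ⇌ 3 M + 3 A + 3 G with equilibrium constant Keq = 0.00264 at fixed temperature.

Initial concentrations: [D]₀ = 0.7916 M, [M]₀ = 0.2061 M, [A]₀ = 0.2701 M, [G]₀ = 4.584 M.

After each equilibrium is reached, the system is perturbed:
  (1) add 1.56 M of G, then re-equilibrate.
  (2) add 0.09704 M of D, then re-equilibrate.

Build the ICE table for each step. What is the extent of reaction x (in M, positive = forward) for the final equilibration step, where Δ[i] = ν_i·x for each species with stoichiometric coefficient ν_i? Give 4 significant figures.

x = 8.7669e-04 M

Q₀ = 0.02099 vs Keq = 0.00264 ⇒ Q>K, reverse
Step 1:
                  D         M         A         G
  I          0.7916    0.2061    0.2701     4.584
  C         0.02203   -0.0661   -0.0661   -0.0661
  E          0.8136      0.14     0.204     4.518
  solve Keq expr → x = -0.02203; check Q = 0.00264
Then add 1.56 M of G.
Step 2:
                  D         M         A         G
  I          0.8136      0.14     0.204     6.078
  C        0.007448  -0.02234  -0.02234  -0.02234
  E          0.8211    0.1177    0.1817     6.056
  solve Keq expr → x = -0.007448; check Q = 0.00264
Then add 0.09704 M of D.
Step 3:
                  D         M         A         G
  I          0.9181    0.1177    0.1817     6.056
  C       -8.7669e-04   0.00263   0.00263   0.00263
  E          0.9172    0.1203    0.1843     6.058
  solve Keq expr → x = 8.7669e-04; check Q = 0.00264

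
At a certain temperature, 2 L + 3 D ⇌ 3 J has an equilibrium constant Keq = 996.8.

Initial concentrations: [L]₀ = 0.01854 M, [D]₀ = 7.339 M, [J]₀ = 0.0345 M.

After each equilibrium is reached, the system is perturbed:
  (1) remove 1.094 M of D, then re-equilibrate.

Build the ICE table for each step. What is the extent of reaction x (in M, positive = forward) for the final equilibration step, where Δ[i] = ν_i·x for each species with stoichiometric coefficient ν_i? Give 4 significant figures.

Q₀ = 3.0222e-04 vs Keq = 996.8 ⇒ Q<K, forward
Step 1:
                  L         D         J
  init      0.01854     7.339    0.0345
  Δ        -0.01852  -0.02777   0.02777
  eq      2.4898e-05     7.311   0.06227
  solve Keq expr → x = 0.009258; check Q = 996.8
Then remove 1.094 M of D.
Step 2:
                  L         D         J
  init    2.4898e-05     6.217   0.06227
  Δ       6.8448e-06 1.0267e-05 -1.0267e-05
  eq      3.1742e-05     6.217   0.06226
  solve Keq expr → x = -3.4224e-06; check Q = 996.8

x = -3.4224e-06 M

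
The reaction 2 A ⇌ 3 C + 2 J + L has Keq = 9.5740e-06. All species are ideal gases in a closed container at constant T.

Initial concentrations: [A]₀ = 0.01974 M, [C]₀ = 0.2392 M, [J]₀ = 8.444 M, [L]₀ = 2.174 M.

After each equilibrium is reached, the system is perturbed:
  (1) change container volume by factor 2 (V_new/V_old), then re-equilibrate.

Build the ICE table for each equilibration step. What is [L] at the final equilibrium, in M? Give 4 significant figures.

[L]_eq = 1.048 M

Q₀ = 5444 vs Keq = 9.5740e-06 ⇒ Q>K, reverse
Step 1:
                   A          C          J          L
  Initial    0.01974     0.2392      8.444      2.174
  Change      0.1586    -0.2379    -0.1586   -0.07931
  Equil       0.1784   0.001284      8.285      2.095
  solve Keq expr → x = -0.07931; check Q = 9.5740e-06
Then change container volume by factor 2 (V_new/V_old).
Step 2:
                   A          C          J          L
  Initial    0.08918 6.4210e-04      4.143      1.047
  Change  -6.4516e-04 9.6774e-04 6.4516e-04 3.2258e-04
  Equil      0.08853    0.00161      4.143      1.048
  solve Keq expr → x = 3.2258e-04; check Q = 9.5740e-06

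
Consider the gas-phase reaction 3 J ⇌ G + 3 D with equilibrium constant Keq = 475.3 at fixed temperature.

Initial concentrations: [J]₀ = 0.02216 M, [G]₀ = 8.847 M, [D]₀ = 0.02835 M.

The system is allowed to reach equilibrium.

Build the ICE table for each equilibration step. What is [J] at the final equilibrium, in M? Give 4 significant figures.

Q₀ = 18.52 vs Keq = 475.3 ⇒ Q<K, forward
Step 1:
                    J           G           D
  init        0.02216       8.847     0.02835
  Δ          -0.01158    0.003859     0.01158
  eq          0.01058       8.851     0.03993
  solve Keq expr → x = 0.003859; check Q = 475.3

[J]_eq = 0.01058 M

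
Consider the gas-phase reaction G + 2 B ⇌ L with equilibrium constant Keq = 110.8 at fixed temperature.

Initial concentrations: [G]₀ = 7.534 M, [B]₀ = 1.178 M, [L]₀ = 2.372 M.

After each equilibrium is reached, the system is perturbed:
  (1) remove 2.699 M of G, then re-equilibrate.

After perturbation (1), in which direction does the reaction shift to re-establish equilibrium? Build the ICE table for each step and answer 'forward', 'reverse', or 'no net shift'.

Q₀ = 0.2269 vs Keq = 110.8 ⇒ Q<K, forward
Step 1:
                   G          B          L
  I            7.534      1.178      2.372
  C          -0.5582     -1.116     0.5582
  E            6.976    0.06157       2.93
  solve Keq expr → x = 0.5582; check Q = 110.8
Then remove 2.699 M of G.
Step 2:
                   G          B          L
  I            4.277    0.06157       2.93
  C         0.008437    0.01687  -0.008437
  E            4.285    0.07845      2.922
  solve Keq expr → x = -0.008437; check Q = 110.8

Direction: reverse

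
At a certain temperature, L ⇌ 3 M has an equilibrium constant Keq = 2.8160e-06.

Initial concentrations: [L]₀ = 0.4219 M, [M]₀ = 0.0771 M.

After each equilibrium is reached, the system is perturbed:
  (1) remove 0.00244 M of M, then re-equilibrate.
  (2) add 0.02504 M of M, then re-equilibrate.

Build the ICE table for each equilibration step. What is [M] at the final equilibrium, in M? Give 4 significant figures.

[M]_eq = 0.01083 M

Q₀ = 0.001086 vs Keq = 2.8160e-06 ⇒ Q>K, reverse
Step 1:
                   L          M
  Initial     0.4219     0.0771
  Change     0.02211   -0.06633
  Equil        0.444    0.01077
  solve Keq expr → x = -0.02211; check Q = 2.8160e-06
Then remove 0.00244 M of M.
Step 2:
                   L          M
  Initial      0.444   0.008333
  Change  -8.1115e-04   0.002433
  Equil       0.4432    0.01077
  solve Keq expr → x = 8.1115e-04; check Q = 2.8160e-06
Then add 0.02504 M of M.
Step 3:
                   L          M
  Initial     0.4432    0.03581
  Change    0.008324   -0.02497
  Equil       0.4515    0.01083
  solve Keq expr → x = -0.008324; check Q = 2.8160e-06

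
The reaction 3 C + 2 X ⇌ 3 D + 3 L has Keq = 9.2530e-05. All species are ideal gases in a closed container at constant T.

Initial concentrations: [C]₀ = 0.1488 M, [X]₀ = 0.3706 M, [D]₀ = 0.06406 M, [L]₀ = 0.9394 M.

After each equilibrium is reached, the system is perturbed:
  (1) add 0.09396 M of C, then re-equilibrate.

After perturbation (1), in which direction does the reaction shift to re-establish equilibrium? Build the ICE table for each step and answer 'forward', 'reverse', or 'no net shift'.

Direction: forward

Q₀ = 0.4816 vs Keq = 9.2530e-05 ⇒ Q>K, reverse
Step 1:
                  C         X         D         L
  I          0.1488    0.3706   0.06406    0.9394
  C          0.0582    0.0388   -0.0582   -0.0582
  E           0.207    0.4094  0.005858    0.8812
  solve Keq expr → x = -0.0194; check Q = 9.2530e-05
Then add 0.09396 M of C.
Step 2:
                  C         X         D         L
  I           0.301    0.4094  0.005858    0.8812
  C        -0.00254 -0.001693   0.00254   0.00254
  E          0.2984    0.4077  0.008398    0.8837
  solve Keq expr → x = 8.4656e-04; check Q = 9.2530e-05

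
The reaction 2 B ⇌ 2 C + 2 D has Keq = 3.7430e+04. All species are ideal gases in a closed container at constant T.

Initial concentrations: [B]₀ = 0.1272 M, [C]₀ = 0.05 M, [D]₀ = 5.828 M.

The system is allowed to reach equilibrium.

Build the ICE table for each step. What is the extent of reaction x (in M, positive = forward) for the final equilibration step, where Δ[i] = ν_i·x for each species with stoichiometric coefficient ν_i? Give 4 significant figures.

x = 0.06096 M

Q₀ = 5.248 vs Keq = 3.7430e+04 ⇒ Q<K, forward
Step 1:
                  B         C         D
  Initial    0.1272      0.05     5.828
  Change    -0.1219    0.1219    0.1219
  Equil    0.005287    0.1719      5.95
  solve Keq expr → x = 0.06096; check Q = 3.7430e+04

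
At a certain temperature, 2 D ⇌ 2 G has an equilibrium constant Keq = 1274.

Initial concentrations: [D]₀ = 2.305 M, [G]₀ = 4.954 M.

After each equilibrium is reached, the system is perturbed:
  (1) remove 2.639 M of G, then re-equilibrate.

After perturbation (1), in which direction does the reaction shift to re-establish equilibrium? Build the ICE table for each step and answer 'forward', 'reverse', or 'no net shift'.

Q₀ = 4.619 vs Keq = 1274 ⇒ Q<K, forward
Step 1:
                   D          G
  init         2.305      4.954
  Δ           -2.107      2.107
  eq          0.1978      7.061
  solve Keq expr → x = 1.054; check Q = 1274
Then remove 2.639 M of G.
Step 2:
                   D          G
  init        0.1978      4.422
  Δ         -0.07192    0.07192
  eq          0.1259      4.494
  solve Keq expr → x = 0.03596; check Q = 1274

Direction: forward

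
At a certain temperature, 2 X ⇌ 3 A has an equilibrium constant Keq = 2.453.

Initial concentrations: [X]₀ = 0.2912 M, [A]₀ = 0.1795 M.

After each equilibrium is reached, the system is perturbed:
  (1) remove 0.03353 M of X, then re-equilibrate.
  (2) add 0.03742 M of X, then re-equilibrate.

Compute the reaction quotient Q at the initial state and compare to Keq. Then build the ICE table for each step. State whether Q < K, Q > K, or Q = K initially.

Q₀ = 0.0682; Q < K (proceeds forward)

Q₀ = 0.0682 vs Keq = 2.453 ⇒ Q<K, forward
Step 1:
                  X         A
  init       0.2912    0.1795
  Δ         -0.1379    0.2068
  eq         0.1533    0.3863
  solve Keq expr → x = 0.06894; check Q = 2.453
Then remove 0.03353 M of X.
Step 2:
                  X         A
  init       0.1198    0.3863
  Δ         0.01786  -0.02679
  eq         0.1376    0.3595
  solve Keq expr → x = -0.008931; check Q = 2.453
Then add 0.03742 M of X.
Step 3:
                  X         A
  init       0.1751    0.3595
  Δ        -0.01991   0.02987
  eq         0.1552    0.3894
  solve Keq expr → x = 0.009957; check Q = 2.453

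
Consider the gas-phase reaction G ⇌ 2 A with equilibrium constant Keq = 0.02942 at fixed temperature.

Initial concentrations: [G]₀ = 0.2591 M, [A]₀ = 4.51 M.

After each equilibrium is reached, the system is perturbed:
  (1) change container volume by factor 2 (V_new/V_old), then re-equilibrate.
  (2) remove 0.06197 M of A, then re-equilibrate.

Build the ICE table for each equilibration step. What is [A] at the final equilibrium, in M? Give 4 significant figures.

[A]_eq = 0.1827 M

Q₀ = 78.5 vs Keq = 0.02942 ⇒ Q>K, reverse
Step 1:
                    G           A
  init         0.2591        4.51
  Δ             2.123      -4.245
  eq            2.382      0.2647
  solve Keq expr → x = -2.123; check Q = 0.02942
Then change container volume by factor 2 (V_new/V_old).
Step 2:
                    G           A
  init          1.191      0.1324
  Δ          -0.02637     0.05274
  eq            1.165      0.1851
  solve Keq expr → x = 0.02637; check Q = 0.02942
Then remove 0.06197 M of A.
Step 3:
                    G           A
  init          1.165      0.1231
  Δ          -0.02979     0.05959
  eq            1.135      0.1827
  solve Keq expr → x = 0.02979; check Q = 0.02942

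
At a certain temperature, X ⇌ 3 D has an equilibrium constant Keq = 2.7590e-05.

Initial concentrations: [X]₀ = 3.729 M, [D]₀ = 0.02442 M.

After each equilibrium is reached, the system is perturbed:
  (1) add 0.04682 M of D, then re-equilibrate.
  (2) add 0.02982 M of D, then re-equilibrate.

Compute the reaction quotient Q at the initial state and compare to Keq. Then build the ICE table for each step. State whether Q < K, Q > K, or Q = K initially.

Q₀ = 3.9052e-06; Q < K (proceeds forward)

Q₀ = 3.9052e-06 vs Keq = 2.7590e-05 ⇒ Q<K, forward
Step 1:
                  X         D
  Initial     3.729   0.02442
  Change  -0.007469   0.02241
  Equil       3.722   0.04683
  solve Keq expr → x = 0.007469; check Q = 2.7590e-05
Then add 0.04682 M of D.
Step 2:
                  X         D
  Initial     3.722   0.09365
  Change    0.01558  -0.04675
  Equil       3.737   0.04689
  solve Keq expr → x = -0.01558; check Q = 2.7590e-05
Then add 0.02982 M of D.
Step 3:
                  X         D
  Initial     3.737   0.07671
  Change   0.009926  -0.02978
  Equil       3.747   0.04693
  solve Keq expr → x = -0.009926; check Q = 2.7590e-05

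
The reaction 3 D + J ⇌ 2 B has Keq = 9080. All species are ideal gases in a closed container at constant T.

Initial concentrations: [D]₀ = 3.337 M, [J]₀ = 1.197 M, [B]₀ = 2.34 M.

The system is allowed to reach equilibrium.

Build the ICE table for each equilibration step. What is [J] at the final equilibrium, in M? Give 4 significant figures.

Q₀ = 0.1231 vs Keq = 9080 ⇒ Q<K, forward
Step 1:
                  D         J         B
  Initial     3.337     1.197      2.34
  Change     -3.101    -1.034     2.067
  Equil      0.2358    0.1633     4.407
  solve Keq expr → x = 1.034; check Q = 9080

[J]_eq = 0.1633 M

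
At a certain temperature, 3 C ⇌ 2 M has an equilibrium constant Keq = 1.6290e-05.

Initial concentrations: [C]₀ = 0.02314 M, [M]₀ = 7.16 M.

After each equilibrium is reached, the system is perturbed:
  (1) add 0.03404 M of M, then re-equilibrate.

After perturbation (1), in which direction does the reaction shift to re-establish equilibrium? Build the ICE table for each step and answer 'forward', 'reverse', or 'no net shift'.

Q₀ = 4.1375e+06 vs Keq = 1.6290e-05 ⇒ Q>K, reverse
Step 1:
                  C         M
  init      0.02314      7.16
  Δ           10.53    -7.022
  eq          10.56    0.1384
  solve Keq expr → x = -3.511; check Q = 1.6290e-05
Then add 0.03404 M of M.
Step 2:
                  C         M
  init        10.56    0.1725
  Δ          0.0496  -0.03306
  eq          10.61    0.1394
  solve Keq expr → x = -0.01653; check Q = 1.6290e-05

Direction: reverse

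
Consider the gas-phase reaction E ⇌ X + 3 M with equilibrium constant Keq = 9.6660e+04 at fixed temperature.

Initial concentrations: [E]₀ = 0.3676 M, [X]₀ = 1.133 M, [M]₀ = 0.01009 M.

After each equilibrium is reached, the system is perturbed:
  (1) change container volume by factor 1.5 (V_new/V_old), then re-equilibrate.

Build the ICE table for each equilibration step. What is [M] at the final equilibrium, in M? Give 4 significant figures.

[M]_eq = 0.7419 M

Q₀ = 3.1661e-06 vs Keq = 9.6660e+04 ⇒ Q<K, forward
Step 1:
                  E         X         M
  Initial    0.3676     1.133   0.01009
  Change    -0.3676    0.3676     1.103
  Equil   2.1394e-05     1.501     1.113
  solve Keq expr → x = 0.3676; check Q = 9.6660e+04
Then change container volume by factor 1.5 (V_new/V_old).
Step 2:
                  E         X         M
  Initial 1.4263e-05         1    0.7419
  Change  -1.0036e-05 1.0036e-05 3.0109e-05
  Equil   4.2265e-06         1    0.7419
  solve Keq expr → x = 1.0036e-05; check Q = 9.6660e+04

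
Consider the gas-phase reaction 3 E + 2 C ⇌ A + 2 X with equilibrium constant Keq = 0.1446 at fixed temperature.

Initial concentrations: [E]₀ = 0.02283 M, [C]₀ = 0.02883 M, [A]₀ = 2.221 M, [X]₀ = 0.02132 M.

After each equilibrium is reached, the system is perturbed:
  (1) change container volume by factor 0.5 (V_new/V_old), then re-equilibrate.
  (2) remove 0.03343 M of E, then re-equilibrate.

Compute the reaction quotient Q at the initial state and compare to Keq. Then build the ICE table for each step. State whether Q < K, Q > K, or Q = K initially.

Q₀ = 1.0207e+05 vs Keq = 0.1446 ⇒ Q>K, reverse
Step 1:
                    E           C           A           X
  I           0.02283     0.02883       2.221     0.02132
  C           0.03174     0.02116    -0.01058    -0.02116
  E           0.05457     0.04999        2.21  1.6296e-04
  solve Keq expr → x = -0.01058; check Q = 0.1446
Then change container volume by factor 0.5 (V_new/V_old).
Step 2:
                    E           C           A           X
  I            0.1091     0.09997       4.421  3.2592e-04
  C       -4.7932e-04 -3.1955e-04  1.5977e-04  3.1955e-04
  E            0.1087     0.09965       4.421  6.4547e-04
  solve Keq expr → x = 1.5977e-04; check Q = 0.1446
Then remove 0.03343 M of E.
Step 3:
                    E           C           A           X
  I           0.07522     0.09965       4.421  6.4547e-04
  C        4.0444e-04  2.6962e-04 -1.3481e-04 -2.6962e-04
  E           0.07563     0.09992       4.421  3.7585e-04
  solve Keq expr → x = -1.3481e-04; check Q = 0.1446

Q₀ = 1.0207e+05; Q > K (proceeds reverse)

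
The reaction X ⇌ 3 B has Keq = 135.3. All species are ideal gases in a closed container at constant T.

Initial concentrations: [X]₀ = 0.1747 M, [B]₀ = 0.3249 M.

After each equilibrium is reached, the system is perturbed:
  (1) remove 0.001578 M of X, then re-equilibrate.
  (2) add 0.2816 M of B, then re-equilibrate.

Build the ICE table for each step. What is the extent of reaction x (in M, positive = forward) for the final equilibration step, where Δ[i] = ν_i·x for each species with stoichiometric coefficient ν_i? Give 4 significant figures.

Q₀ = 0.1963 vs Keq = 135.3 ⇒ Q<K, forward
Step 1:
                   X          B
  I           0.1747     0.3249
  C          -0.1704     0.5111
  E         0.004319      0.836
  solve Keq expr → x = 0.1704; check Q = 135.3
Then remove 0.001578 M of X.
Step 2:
                   X          B
  I         0.002741      0.836
  C         0.001508  -0.004525
  E         0.004249     0.8315
  solve Keq expr → x = -0.001508; check Q = 135.3
Then add 0.2816 M of B.
Step 3:
                   X          B
  I         0.004249      1.113
  C         0.005498   -0.01649
  E         0.009747      1.097
  solve Keq expr → x = -0.005498; check Q = 135.3

x = -0.005498 M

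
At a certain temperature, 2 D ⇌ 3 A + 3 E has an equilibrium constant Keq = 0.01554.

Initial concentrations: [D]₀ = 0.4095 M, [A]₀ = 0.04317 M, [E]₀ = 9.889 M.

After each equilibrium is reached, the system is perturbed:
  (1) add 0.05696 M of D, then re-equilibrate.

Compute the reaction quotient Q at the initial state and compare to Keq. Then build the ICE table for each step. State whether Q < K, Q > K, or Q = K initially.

Q₀ = 0.464; Q > K (proceeds reverse)

Q₀ = 0.464 vs Keq = 0.01554 ⇒ Q>K, reverse
Step 1:
                   D          A          E
  Initial     0.4095    0.04317      9.889
  Change     0.01919   -0.02878   -0.02878
  Equil       0.4287    0.01439       9.86
  solve Keq expr → x = -0.009594; check Q = 0.01554
Then add 0.05696 M of D.
Step 2:
                   D          A          E
  Initial     0.4856    0.01439       9.86
  Change  -8.1891e-04   0.001228   0.001228
  Equil       0.4848    0.01562      9.861
  solve Keq expr → x = 4.0945e-04; check Q = 0.01554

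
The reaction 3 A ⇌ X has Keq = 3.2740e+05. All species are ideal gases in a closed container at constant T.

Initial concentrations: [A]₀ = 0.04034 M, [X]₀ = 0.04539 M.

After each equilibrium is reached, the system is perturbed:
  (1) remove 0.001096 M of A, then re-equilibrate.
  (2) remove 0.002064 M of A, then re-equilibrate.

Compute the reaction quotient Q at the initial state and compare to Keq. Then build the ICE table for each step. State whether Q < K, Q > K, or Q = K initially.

Q₀ = 691.4 vs Keq = 3.2740e+05 ⇒ Q<K, forward
Step 1:
                    A           X
  init        0.04034     0.04539
  Δ          -0.03476     0.01159
  eq         0.005583     0.05698
  solve Keq expr → x = 0.01159; check Q = 3.2740e+05
Then remove 0.001096 M of A.
Step 2:
                    A           X
  init       0.004487     0.05698
  Δ          0.001084 -3.6139e-04
  eq         0.005571     0.05661
  solve Keq expr → x = -3.6139e-04; check Q = 3.2740e+05
Then remove 0.002064 M of A.
Step 3:
                    A           X
  init       0.003507     0.05661
  Δ          0.002042 -6.8053e-04
  eq         0.005549     0.05593
  solve Keq expr → x = -6.8053e-04; check Q = 3.2740e+05

Q₀ = 691.4; Q < K (proceeds forward)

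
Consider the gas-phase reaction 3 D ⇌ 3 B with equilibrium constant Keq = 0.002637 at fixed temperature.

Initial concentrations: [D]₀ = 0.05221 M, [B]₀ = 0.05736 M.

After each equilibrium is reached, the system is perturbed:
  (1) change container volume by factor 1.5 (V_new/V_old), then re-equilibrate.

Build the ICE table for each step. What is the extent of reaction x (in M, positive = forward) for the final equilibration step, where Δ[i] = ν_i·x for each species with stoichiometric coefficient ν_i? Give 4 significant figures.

x = 0 M

Q₀ = 1.326 vs Keq = 0.002637 ⇒ Q>K, reverse
Step 1:
                  D         B
  I         0.05221   0.05736
  C         0.04406  -0.04406
  E         0.09627    0.0133
  solve Keq expr → x = -0.01469; check Q = 0.002637
Then change container volume by factor 1.5 (V_new/V_old).
Step 2:
                  D         B
  I         0.06418  0.008867
  C               0         0
  E         0.06418  0.008867
  solve Keq expr → x = 0; check Q = 0.002637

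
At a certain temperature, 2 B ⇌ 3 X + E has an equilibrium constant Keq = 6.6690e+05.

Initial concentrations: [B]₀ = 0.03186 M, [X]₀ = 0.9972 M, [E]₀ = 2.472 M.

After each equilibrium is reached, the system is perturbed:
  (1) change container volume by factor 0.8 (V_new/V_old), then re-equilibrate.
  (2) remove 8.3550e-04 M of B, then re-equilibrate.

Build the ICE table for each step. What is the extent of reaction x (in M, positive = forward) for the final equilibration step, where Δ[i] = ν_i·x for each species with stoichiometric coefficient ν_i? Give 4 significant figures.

x = -4.1534e-04 M

Q₀ = 2415 vs Keq = 6.6690e+05 ⇒ Q<K, forward
Step 1:
                   B          X          E
  I          0.03186     0.9972      2.472
  C         -0.02981    0.04471     0.0149
  E         0.002054      1.042      2.487
  solve Keq expr → x = 0.0149; check Q = 6.6690e+05
Then change container volume by factor 0.8 (V_new/V_old).
Step 2:
                   B          X          E
  I         0.002567      1.302      3.109
  C       6.3809e-04 -9.5714e-04 -3.1905e-04
  E         0.003205      1.301      3.108
  solve Keq expr → x = -3.1905e-04; check Q = 6.6690e+05
Then remove 8.3550e-04 M of B.
Step 3:
                   B          X          E
  I          0.00237      1.301      3.108
  C       8.3068e-04  -0.001246 -4.1534e-04
  E           0.0032        1.3      3.108
  solve Keq expr → x = -4.1534e-04; check Q = 6.6690e+05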